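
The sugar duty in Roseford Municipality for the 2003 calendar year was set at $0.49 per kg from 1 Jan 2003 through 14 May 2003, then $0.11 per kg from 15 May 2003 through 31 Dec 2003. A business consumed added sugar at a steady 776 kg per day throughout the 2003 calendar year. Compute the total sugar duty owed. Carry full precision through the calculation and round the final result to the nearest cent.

1 Jan – 14 May 2003: 134 days × 776 kg/day = 103,984 kg at $0.49/kg → $50,952.16
15 May – 31 Dec 2003: 231 days × 776 kg/day = 179,256 kg at $0.11/kg → $19,718.16

$70,670.32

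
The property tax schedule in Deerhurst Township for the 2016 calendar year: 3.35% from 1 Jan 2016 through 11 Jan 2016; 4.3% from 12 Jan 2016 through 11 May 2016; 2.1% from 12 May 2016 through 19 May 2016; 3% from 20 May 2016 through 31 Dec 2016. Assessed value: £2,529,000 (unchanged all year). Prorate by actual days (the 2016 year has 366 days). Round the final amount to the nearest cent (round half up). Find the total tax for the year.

1 Jan – 11 Jan 2016: 11 days at 3.35% → £2,529,000 × 3.35% × 11/366 = £2,546.2746
12 Jan – 11 May 2016: 121 days at 4.3% → £2,529,000 × 4.3% × 121/366 = £35,951.8770
12 May – 19 May 2016: 8 days at 2.1% → £2,529,000 × 2.1% × 8/366 = £1,160.8525
20 May – 31 Dec 2016: 226 days at 3% → £2,529,000 × 3% × 226/366 = £46,848.6885
Total = £86,507.6926

£86,507.69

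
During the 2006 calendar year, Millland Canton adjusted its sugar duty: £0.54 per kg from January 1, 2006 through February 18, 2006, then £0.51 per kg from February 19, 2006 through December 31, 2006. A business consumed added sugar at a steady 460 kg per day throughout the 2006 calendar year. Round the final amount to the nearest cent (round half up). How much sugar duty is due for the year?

January 1 – February 18, 2006: 49 days × 460 kg/day = 22,540 kg at £0.54/kg → £12,171.60
February 19 – December 31, 2006: 316 days × 460 kg/day = 145,360 kg at £0.51/kg → £74,133.60

£86,305.20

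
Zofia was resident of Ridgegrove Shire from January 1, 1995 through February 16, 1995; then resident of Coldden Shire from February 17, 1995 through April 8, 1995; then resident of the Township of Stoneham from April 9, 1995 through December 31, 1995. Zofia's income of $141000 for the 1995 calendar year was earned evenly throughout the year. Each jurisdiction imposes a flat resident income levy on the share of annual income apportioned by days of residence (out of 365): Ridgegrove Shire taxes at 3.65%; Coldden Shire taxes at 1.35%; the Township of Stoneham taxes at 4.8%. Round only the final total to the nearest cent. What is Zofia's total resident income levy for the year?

Ridgegrove Shire, January 1 – February 16, 1995: 47 days → $141000 × 3.65% × 47/365 = $662.7000
Coldden Shire, February 17 – April 8, 1995: 51 days → $141000 × 1.35% × 51/365 = $265.9685
The Township of Stoneham, April 9 – December 31, 1995: 267 days → $141000 × 4.8% × 267/365 = $4950.8384
Total = $5879.5068

$5879.51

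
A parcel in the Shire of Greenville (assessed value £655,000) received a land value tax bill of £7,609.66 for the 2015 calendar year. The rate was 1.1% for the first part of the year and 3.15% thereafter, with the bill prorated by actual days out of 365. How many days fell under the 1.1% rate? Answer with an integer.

Let d = days at the first rate; then 365 − d days at the second rate.
£655,000 × [1.1%·d + 3.15%·(365−d)] / 365 = £7,609.66
Solving gives d = 354, so the new rate took effect on 21 December 2015.

354 days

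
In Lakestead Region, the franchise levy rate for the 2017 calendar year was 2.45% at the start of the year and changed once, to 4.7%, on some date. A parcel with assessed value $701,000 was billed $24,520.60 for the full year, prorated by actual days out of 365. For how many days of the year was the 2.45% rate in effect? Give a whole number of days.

195 days

Let d = days at the first rate; then 365 − d days at the second rate.
$701,000 × [2.45%·d + 4.7%·(365−d)] / 365 = $24,520.60
Solving gives d = 195, so the new rate took effect on July 15, 2017.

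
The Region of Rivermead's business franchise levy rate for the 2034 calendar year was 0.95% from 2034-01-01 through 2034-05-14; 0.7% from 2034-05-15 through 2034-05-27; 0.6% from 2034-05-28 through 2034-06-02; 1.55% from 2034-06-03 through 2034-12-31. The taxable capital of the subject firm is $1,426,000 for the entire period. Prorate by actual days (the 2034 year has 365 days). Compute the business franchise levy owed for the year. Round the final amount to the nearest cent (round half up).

2034-01-01 to 2034-05-14: 134 days at 0.95% → $1,426,000 × 0.95% × 134/365 = $4,973.4192
2034-05-15 to 2034-05-27: 13 days at 0.7% → $1,426,000 × 0.7% × 13/365 = $355.5233
2034-05-28 to 2034-06-02: 6 days at 0.6% → $1,426,000 × 0.6% × 6/365 = $140.6466
2034-06-03 to 2034-12-31: 212 days at 1.55% → $1,426,000 × 1.55% × 212/365 = $12,837.9068
Total = $18,307.4959

$18,307.50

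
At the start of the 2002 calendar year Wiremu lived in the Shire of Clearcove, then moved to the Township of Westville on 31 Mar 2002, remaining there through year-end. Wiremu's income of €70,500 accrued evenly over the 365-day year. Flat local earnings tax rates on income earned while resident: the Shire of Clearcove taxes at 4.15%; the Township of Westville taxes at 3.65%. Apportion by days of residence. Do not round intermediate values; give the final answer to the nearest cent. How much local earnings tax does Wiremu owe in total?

The Shire of Clearcove, 1 Jan – 30 Mar 2002: 89 days → €70,500 × 4.15% × 89/365 = €713.4021
The Township of Westville, 31 Mar – 31 Dec 2002: 276 days → €70,500 × 3.65% × 276/365 = €1,945.8000
Total = €2,659.2021

€2,659.20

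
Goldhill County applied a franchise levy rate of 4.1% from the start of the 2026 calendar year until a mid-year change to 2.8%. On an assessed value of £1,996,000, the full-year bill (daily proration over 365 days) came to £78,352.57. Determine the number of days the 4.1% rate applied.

Let d = days at the first rate; then 365 − d days at the second rate.
£1,996,000 × [4.1%·d + 2.8%·(365−d)] / 365 = £78,352.57
Solving gives d = 316, so the new rate took effect on 13 November 2026.

316 days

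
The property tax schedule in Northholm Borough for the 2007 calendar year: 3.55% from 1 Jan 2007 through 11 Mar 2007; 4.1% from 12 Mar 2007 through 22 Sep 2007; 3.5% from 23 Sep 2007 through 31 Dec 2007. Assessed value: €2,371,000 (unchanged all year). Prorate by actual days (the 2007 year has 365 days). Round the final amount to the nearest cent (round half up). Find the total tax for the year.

1 Jan – 11 Mar 2007: 70 days at 3.55% → €2,371,000 × 3.55% × 70/365 = €16,142.2877
12 Mar – 22 Sep 2007: 195 days at 4.1% → €2,371,000 × 4.1% × 195/365 = €51,934.6438
23 Sep – 31 Dec 2007: 100 days at 3.5% → €2,371,000 × 3.5% × 100/365 = €22,735.6164
Total = €90,812.5479

€90,812.55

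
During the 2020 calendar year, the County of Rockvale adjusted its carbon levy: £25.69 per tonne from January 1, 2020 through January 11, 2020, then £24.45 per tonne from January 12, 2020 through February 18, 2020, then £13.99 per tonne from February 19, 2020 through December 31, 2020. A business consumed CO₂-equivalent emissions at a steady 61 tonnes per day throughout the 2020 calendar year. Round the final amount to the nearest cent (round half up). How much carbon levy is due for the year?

£344,437.72

January 1 – January 11, 2020: 11 days × 61 tonnes/day = 671 tonnes at £25.69/tonne → £17,237.99
January 12 – February 18, 2020: 38 days × 61 tonnes/day = 2,318 tonnes at £24.45/tonne → £56,675.10
February 19 – December 31, 2020: 317 days × 61 tonnes/day = 19,337 tonnes at £13.99/tonne → £270,524.63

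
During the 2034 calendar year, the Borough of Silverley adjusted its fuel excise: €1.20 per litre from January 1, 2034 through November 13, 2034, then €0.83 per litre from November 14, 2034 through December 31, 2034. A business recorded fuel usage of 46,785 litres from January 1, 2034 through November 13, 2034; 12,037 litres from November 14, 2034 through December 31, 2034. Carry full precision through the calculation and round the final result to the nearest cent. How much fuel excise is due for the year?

January 1 – November 13, 2034: 46,785 litres at €1.20/litre → €56,142.00
November 14 – December 31, 2034: 12,037 litres at €0.83/litre → €9,990.71

€66,132.71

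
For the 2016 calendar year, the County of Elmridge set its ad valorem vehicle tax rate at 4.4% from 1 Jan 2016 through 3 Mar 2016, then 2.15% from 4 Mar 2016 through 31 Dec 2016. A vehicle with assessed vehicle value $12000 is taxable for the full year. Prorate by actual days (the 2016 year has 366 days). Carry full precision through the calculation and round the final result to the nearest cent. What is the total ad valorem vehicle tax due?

$304.48

1 Jan – 3 Mar 2016: 63 days at 4.4% → $12000 × 4.4% × 63/366 = $90.8852
4 Mar – 31 Dec 2016: 303 days at 2.15% → $12000 × 2.15% × 303/366 = $213.5902
Total = $304.4754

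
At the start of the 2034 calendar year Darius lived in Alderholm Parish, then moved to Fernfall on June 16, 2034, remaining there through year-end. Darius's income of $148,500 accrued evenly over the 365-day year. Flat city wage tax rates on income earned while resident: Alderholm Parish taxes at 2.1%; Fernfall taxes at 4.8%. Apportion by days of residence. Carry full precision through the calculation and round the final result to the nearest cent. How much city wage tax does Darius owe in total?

Alderholm Parish, January 1 – June 15, 2034: 166 days → $148,500 × 2.1% × 166/365 = $1,418.2767
Fernfall, June 16 – December 31, 2034: 199 days → $148,500 × 4.8% × 199/365 = $3,886.2247
Total = $5,304.5014

$5,304.50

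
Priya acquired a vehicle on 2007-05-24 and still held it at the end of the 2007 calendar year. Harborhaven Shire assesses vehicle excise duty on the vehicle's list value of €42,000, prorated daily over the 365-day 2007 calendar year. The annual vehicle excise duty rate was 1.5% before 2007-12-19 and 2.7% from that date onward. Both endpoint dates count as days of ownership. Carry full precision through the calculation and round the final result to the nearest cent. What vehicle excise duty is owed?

€401.13

2007-05-24 to 2007-12-18: 209 days at 1.5% → €42,000 × 1.5% × 209/365 = €360.7397
2007-12-19 to 2007-12-31: 13 days at 2.7% → €42,000 × 2.7% × 13/365 = €40.3890
Total = €401.1288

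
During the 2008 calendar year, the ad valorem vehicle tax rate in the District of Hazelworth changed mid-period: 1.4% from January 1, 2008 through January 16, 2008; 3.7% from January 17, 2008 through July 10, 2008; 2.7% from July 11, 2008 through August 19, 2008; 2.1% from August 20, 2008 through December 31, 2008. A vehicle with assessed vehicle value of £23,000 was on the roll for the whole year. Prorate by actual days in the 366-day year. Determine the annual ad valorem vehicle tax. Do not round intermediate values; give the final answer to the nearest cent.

January 1 – January 16, 2008: 16 days at 1.4% → £23,000 × 1.4% × 16/366 = £14.0765
January 17 – July 10, 2008: 176 days at 3.7% → £23,000 × 3.7% × 176/366 = £409.2240
July 11 – August 19, 2008: 40 days at 2.7% → £23,000 × 2.7% × 40/366 = £67.8689
August 20 – December 31, 2008: 134 days at 2.1% → £23,000 × 2.1% × 134/366 = £176.8361
Total = £668.0055

£668.01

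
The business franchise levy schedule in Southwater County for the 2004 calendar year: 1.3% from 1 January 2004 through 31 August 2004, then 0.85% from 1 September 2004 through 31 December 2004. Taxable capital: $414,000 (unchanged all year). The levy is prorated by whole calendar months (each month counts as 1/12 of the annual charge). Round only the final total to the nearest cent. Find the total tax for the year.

$4,761.00

1 January – 31 August 2004: 8 months at 1.3% → $414,000 × 1.3% × 8/12 = $3,588.0000
1 September – 31 December 2004: 4 months at 0.85% → $414,000 × 0.85% × 4/12 = $1,173.0000
Total = $4,761.0000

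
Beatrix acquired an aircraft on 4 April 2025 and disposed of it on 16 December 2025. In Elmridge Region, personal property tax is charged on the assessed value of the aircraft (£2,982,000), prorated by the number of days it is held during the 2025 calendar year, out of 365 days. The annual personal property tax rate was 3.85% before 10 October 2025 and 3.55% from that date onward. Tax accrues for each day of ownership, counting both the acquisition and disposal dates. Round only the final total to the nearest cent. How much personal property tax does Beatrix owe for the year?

£79,170.06

4 April – 9 October 2025: 189 days at 3.85% → £2,982,000 × 3.85% × 189/365 = £59,448.0082
10 October – 16 December 2025: 68 days at 3.55% → £2,982,000 × 3.55% × 68/365 = £19,722.0493
Total = £79,170.0575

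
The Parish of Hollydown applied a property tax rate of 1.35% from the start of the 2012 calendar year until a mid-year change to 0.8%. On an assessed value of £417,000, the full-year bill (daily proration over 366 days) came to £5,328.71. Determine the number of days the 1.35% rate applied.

Let d = days at the first rate; then 366 − d days at the second rate.
£417,000 × [1.35%·d + 0.8%·(366−d)] / 366 = £5,328.71
Solving gives d = 318, so the new rate took effect on 14 November 2012.

318 days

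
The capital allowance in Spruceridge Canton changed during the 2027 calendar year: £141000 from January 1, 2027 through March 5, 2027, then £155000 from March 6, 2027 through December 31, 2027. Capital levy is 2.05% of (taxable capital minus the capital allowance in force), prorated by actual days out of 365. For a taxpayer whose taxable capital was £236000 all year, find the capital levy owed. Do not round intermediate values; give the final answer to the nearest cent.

January 1 – March 5, 2027: 64 days, exemption £141000 → (£236000 − £141000) × 2.05% × 64/365 = £341.4795
March 6 – December 31, 2027: 301 days, exemption £155000 → (£236000 − £155000) × 2.05% × 301/365 = £1369.3438
Total = £1710.8233

£1710.82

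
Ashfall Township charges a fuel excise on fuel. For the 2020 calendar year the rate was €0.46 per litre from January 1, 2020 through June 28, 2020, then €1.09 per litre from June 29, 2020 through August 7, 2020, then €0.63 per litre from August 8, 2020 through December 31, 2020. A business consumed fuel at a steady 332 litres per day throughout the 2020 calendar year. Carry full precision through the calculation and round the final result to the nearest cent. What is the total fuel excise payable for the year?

January 1 – June 28, 2020: 180 days × 332 litres/day = 59,760 litres at €0.46/litre → €27489.60
June 29 – August 7, 2020: 40 days × 332 litres/day = 13,280 litres at €1.09/litre → €14475.20
August 8 – December 31, 2020: 146 days × 332 litres/day = 48,472 litres at €0.63/litre → €30537.36

€72502.16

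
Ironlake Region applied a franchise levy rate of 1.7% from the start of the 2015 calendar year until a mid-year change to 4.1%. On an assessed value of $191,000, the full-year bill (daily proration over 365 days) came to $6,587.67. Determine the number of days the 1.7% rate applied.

Let d = days at the first rate; then 365 − d days at the second rate.
$191,000 × [1.7%·d + 4.1%·(365−d)] / 365 = $6,587.67
Solving gives d = 99, so the new rate took effect on 10 April 2015.

99 days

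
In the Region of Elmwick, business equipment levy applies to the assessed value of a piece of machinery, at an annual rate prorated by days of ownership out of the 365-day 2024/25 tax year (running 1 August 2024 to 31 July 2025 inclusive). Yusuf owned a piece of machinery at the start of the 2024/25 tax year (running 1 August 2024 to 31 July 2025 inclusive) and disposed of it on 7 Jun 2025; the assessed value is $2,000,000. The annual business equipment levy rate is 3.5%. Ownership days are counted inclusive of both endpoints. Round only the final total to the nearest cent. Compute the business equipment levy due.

$59,643.84

Days held (1 Aug 2024 – 7 Jun 2025): 311 out of 365
Tax = $2,000,000 × 3.5% × 311/365 = $59,643.8356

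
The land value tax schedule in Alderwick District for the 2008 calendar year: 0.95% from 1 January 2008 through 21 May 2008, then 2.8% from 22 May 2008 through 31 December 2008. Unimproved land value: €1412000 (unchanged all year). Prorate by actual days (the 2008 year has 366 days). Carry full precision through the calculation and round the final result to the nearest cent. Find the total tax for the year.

€29401.23

1 January – 21 May 2008: 142 days at 0.95% → €1412000 × 0.95% × 142/366 = €5204.3388
22 May – 31 December 2008: 224 days at 2.8% → €1412000 × 2.8% × 224/366 = €24196.8962
Total = €29401.2350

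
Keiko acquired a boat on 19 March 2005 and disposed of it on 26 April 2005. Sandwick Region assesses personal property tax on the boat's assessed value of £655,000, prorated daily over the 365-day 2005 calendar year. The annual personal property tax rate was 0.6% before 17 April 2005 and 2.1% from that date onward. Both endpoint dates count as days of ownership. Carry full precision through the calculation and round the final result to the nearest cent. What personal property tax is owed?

£689.10

19 March – 16 April 2005: 29 days at 0.6% → £655,000 × 0.6% × 29/365 = £312.2466
17 April – 26 April 2005: 10 days at 2.1% → £655,000 × 2.1% × 10/365 = £376.8493
Total = £689.0959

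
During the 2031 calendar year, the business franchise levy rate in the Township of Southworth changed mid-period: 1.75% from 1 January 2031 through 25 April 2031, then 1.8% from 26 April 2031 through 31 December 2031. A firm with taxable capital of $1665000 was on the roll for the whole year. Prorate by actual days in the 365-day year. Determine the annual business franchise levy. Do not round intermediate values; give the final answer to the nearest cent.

1 January – 25 April 2031: 115 days at 1.75% → $1665000 × 1.75% × 115/365 = $9180.3082
26 April – 31 December 2031: 250 days at 1.8% → $1665000 × 1.8% × 250/365 = $20527.3973
Total = $29707.7055

$29707.71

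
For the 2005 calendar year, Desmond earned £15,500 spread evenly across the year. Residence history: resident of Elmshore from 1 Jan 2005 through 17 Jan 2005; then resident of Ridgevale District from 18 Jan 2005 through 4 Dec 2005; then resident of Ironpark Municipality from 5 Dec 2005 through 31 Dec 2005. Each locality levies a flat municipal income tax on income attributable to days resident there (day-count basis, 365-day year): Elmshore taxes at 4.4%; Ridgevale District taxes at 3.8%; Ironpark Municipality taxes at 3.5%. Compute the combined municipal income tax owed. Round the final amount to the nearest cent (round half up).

£589.89

Elmshore, 1 Jan – 17 Jan 2005: 17 days → £15,500 × 4.4% × 17/365 = £31.7644
Ridgevale District, 18 Jan – 4 Dec 2005: 321 days → £15,500 × 3.8% × 321/365 = £517.9973
Ironpark Municipality, 5 Dec – 31 Dec 2005: 27 days → £15,500 × 3.5% × 27/365 = £40.1301
Total = £589.8918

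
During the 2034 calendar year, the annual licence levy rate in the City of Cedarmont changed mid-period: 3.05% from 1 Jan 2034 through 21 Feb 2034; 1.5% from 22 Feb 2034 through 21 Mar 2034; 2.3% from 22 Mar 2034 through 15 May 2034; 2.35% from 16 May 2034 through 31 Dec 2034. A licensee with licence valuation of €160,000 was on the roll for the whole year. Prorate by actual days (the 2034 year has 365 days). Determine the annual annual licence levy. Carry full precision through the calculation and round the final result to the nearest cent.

1 Jan – 21 Feb 2034: 52 days at 3.05% → €160,000 × 3.05% × 52/365 = €695.2329
22 Feb – 21 Mar 2034: 28 days at 1.5% → €160,000 × 1.5% × 28/365 = €184.1096
22 Mar – 15 May 2034: 55 days at 2.3% → €160,000 × 2.3% × 55/365 = €554.5205
16 May – 31 Dec 2034: 230 days at 2.35% → €160,000 × 2.35% × 230/365 = €2,369.3151
Total = €3,803.1781

€3,803.18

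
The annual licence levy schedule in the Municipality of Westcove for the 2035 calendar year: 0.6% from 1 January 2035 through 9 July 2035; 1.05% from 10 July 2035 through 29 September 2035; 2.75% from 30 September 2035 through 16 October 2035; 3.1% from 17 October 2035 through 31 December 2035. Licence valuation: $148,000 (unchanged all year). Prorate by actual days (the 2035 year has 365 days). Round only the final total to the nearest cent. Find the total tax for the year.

$1,956.24

1 January – 9 July 2035: 190 days at 0.6% → $148,000 × 0.6% × 190/365 = $462.2466
10 July – 29 September 2035: 82 days at 1.05% → $148,000 × 1.05% × 82/365 = $349.1178
30 September – 16 October 2035: 17 days at 2.75% → $148,000 × 2.75% × 17/365 = $189.5616
17 October – 31 December 2035: 76 days at 3.1% → $148,000 × 3.1% × 76/365 = $955.3096
Total = $1,956.2356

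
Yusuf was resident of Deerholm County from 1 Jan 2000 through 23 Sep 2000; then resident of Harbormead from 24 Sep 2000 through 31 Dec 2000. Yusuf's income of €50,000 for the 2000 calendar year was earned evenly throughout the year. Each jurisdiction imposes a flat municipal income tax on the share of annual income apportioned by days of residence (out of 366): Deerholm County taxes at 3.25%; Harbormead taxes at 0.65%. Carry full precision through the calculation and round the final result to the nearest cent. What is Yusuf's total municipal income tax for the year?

€1,273.36

Deerholm County, 1 Jan – 23 Sep 2000: 267 days → €50,000 × 3.25% × 267/366 = €1,185.4508
Harbormead, 24 Sep – 31 Dec 2000: 99 days → €50,000 × 0.65% × 99/366 = €87.9098
Total = €1,273.3607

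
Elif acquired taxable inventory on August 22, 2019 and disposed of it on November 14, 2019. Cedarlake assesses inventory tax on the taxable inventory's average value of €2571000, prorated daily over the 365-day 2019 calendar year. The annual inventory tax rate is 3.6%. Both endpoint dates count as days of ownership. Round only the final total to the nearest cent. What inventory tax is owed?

€21554.14

Days held (August 22 – November 14, 2019): 85 out of 365
Tax = €2571000 × 3.6% × 85/365 = €21554.1370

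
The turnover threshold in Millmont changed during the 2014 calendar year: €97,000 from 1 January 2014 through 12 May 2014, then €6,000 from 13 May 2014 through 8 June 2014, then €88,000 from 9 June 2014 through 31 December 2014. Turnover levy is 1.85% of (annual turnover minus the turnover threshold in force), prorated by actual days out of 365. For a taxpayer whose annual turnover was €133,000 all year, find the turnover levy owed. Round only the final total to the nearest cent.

1 January – 12 May 2014: 132 days, exemption €97,000 → (€133,000 − €97,000) × 1.85% × 132/365 = €240.8548
13 May – 8 June 2014: 27 days, exemption €6,000 → (€133,000 − €6,000) × 1.85% × 27/365 = €173.7986
9 June – 31 December 2014: 206 days, exemption €88,000 → (€133,000 − €88,000) × 1.85% × 206/365 = €469.8493
Total = €884.5027

€884.50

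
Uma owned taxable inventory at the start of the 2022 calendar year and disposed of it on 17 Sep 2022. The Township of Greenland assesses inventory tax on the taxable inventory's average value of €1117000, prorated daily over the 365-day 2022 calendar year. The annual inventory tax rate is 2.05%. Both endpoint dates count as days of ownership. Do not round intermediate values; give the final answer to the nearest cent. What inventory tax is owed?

Days held (1 Jan – 17 Sep 2022): 260 out of 365
Tax = €1117000 × 2.05% × 260/365 = €16311.2603

€16311.26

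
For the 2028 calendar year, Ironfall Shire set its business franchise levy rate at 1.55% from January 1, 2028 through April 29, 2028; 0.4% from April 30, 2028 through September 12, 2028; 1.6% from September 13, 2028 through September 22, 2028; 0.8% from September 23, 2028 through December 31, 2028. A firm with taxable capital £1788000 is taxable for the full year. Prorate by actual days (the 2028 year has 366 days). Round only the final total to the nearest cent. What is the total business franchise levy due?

January 1 – April 29, 2028: 120 days at 1.55% → £1788000 × 1.55% × 120/366 = £9086.5574
April 30 – September 12, 2028: 136 days at 0.4% → £1788000 × 0.4% × 136/366 = £2657.5738
September 13 – September 22, 2028: 10 days at 1.6% → £1788000 × 1.6% × 10/366 = £781.6393
September 23 – December 31, 2028: 100 days at 0.8% → £1788000 × 0.8% × 100/366 = £3908.1967
Total = £16433.9672

£16433.97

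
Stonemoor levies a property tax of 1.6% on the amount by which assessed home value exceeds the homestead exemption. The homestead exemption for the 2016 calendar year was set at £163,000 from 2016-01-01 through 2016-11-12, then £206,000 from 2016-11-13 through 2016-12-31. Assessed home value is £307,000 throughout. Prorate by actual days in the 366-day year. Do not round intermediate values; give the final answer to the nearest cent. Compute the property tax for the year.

£2,211.89

2016-01-01 to 2016-11-12: 317 days, exemption £163,000 → (£307,000 − £163,000) × 1.6% × 317/366 = £1,995.5410
2016-11-13 to 2016-12-31: 49 days, exemption £206,000 → (£307,000 − £206,000) × 1.6% × 49/366 = £216.3497
Total = £2,211.8907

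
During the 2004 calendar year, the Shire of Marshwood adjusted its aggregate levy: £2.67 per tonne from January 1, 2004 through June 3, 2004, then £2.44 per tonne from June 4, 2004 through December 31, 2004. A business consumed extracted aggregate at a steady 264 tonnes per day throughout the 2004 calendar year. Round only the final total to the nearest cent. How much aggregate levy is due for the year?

January 1 – June 3, 2004: 155 days × 264 tonnes/day = 40,920 tonnes at £2.67/tonne → £109,256.40
June 4 – December 31, 2004: 211 days × 264 tonnes/day = 55,704 tonnes at £2.44/tonne → £135,917.76

£245,174.16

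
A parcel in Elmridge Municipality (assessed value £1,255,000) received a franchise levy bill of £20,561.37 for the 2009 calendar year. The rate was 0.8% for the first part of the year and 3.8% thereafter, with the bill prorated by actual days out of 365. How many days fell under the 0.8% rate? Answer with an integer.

Let d = days at the first rate; then 365 − d days at the second rate.
£1,255,000 × [0.8%·d + 3.8%·(365−d)] / 365 = £20,561.37
Solving gives d = 263, so the new rate took effect on 21 September 2009.

263 days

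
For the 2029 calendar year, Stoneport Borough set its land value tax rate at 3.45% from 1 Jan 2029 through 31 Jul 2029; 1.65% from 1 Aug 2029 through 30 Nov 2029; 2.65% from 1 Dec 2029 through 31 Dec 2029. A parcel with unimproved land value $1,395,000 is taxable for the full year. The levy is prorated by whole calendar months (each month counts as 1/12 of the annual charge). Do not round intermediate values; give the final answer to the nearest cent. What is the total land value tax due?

1 Jan – 31 Jul 2029: 7 months at 3.45% → $1,395,000 × 3.45% × 7/12 = $28,074.3750
1 Aug – 30 Nov 2029: 4 months at 1.65% → $1,395,000 × 1.65% × 4/12 = $7,672.5000
1 Dec – 31 Dec 2029: 1 month at 2.65% → $1,395,000 × 2.65% × 1/12 = $3,080.6250
Total = $38,827.5000

$38,827.50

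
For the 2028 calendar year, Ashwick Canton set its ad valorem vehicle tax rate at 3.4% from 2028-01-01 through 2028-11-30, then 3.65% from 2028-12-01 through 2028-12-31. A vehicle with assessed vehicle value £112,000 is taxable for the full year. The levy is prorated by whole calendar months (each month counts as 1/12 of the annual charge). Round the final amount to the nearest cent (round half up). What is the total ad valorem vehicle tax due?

2028-01-01 to 2028-11-30: 11 months at 3.4% → £112,000 × 3.4% × 11/12 = £3,490.6667
2028-12-01 to 2028-12-31: 1 month at 3.65% → £112,000 × 3.65% × 1/12 = £340.6667
Total = £3,831.3333

£3,831.33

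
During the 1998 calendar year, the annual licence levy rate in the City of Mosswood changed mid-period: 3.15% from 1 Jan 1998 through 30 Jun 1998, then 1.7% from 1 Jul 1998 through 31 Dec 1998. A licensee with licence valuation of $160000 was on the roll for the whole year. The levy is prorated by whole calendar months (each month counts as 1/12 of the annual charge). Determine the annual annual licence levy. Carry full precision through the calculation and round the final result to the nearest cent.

$3880.00

1 Jan – 30 Jun 1998: 6 months at 3.15% → $160000 × 3.15% × 6/12 = $2520.0000
1 Jul – 31 Dec 1998: 6 months at 1.7% → $160000 × 1.7% × 6/12 = $1360.0000
Total = $3880.0000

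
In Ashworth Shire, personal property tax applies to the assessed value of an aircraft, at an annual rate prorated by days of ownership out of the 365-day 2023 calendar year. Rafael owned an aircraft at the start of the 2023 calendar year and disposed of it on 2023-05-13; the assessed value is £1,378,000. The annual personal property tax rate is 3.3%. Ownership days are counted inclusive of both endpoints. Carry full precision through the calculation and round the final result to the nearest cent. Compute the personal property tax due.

Days held (2023-01-01 to 2023-05-13): 133 out of 365
Tax = £1,378,000 × 3.3% × 133/365 = £16,569.9781

£16,569.98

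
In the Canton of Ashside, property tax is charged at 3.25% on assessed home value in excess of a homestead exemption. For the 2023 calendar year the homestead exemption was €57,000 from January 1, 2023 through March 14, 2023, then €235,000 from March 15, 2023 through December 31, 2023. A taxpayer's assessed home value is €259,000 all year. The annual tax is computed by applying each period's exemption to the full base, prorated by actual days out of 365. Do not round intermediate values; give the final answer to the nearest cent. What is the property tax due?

January 1 – March 14, 2023: 73 days, exemption €57,000 → (€259,000 − €57,000) × 3.25% × 73/365 = €1,313.0000
March 15 – December 31, 2023: 292 days, exemption €235,000 → (€259,000 − €235,000) × 3.25% × 292/365 = €624.0000
Total = €1,937.0000

€1,937.00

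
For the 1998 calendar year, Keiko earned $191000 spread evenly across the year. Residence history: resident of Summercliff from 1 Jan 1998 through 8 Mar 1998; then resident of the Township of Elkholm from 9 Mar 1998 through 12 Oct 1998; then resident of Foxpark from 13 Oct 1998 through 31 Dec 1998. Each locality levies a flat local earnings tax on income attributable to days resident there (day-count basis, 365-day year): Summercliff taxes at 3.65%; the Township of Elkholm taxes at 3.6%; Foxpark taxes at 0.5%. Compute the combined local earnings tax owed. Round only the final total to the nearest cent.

$5595.78

Summercliff, 1 Jan – 8 Mar 1998: 67 days → $191000 × 3.65% × 67/365 = $1279.7000
The Township of Elkholm, 9 Mar – 12 Oct 1998: 218 days → $191000 × 3.6% × 218/365 = $4106.7616
Foxpark, 13 Oct – 31 Dec 1998: 80 days → $191000 × 0.5% × 80/365 = $209.3151
Total = $5595.7767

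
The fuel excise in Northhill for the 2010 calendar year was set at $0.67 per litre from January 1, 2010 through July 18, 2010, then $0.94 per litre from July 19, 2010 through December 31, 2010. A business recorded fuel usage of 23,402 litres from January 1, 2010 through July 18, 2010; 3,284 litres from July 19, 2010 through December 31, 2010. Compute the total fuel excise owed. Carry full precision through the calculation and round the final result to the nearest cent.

$18766.30

January 1 – July 18, 2010: 23,402 litres at $0.67/litre → $15679.34
July 19 – December 31, 2010: 3,284 litres at $0.94/litre → $3086.96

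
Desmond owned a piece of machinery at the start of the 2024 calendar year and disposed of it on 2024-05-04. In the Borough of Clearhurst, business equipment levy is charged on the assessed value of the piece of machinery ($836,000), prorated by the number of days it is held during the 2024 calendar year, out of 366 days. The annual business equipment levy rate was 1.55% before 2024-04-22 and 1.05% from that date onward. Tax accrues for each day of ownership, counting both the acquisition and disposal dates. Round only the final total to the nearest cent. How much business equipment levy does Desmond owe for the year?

2024-01-01 to 2024-04-21: 112 days at 1.55% → $836,000 × 1.55% × 112/366 = $3,965.2896
2024-04-22 to 2024-05-04: 13 days at 1.05% → $836,000 × 1.05% × 13/366 = $311.7869
Total = $4,277.0765

$4,277.08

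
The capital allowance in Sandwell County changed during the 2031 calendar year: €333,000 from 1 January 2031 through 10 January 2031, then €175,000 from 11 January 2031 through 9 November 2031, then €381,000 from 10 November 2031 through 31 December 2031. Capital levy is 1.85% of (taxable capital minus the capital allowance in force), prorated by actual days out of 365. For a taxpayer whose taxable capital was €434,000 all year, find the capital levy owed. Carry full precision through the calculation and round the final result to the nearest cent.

€4,168.48

1 January – 10 January 2031: 10 days, exemption €333,000 → (€434,000 − €333,000) × 1.85% × 10/365 = €51.1918
11 January – 9 November 2031: 303 days, exemption €175,000 → (€434,000 − €175,000) × 1.85% × 303/365 = €3,977.6014
10 November – 31 December 2031: 52 days, exemption €381,000 → (€434,000 − €381,000) × 1.85% × 52/365 = €139.6877
Total = €4,168.4808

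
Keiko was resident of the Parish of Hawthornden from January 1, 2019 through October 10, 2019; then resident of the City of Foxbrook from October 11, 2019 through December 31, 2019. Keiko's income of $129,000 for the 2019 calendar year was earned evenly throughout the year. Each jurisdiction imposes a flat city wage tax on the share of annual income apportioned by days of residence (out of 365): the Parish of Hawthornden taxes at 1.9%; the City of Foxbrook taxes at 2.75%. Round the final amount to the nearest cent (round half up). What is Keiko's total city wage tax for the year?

The Parish of Hawthornden, January 1 – October 10, 2019: 283 days → $129,000 × 1.9% × 283/365 = $1,900.3644
The City of Foxbrook, October 11 – December 31, 2019: 82 days → $129,000 × 2.75% × 82/365 = $796.9726
Total = $2,697.3370

$2,697.34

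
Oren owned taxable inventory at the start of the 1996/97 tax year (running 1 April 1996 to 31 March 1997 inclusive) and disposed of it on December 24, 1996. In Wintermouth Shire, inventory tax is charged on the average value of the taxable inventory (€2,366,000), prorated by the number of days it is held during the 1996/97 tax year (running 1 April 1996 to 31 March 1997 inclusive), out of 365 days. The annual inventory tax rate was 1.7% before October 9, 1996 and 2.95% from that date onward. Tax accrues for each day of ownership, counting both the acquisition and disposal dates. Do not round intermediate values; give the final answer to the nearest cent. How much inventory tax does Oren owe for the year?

€35,771.98

April 1 – October 8, 1996: 191 days at 1.7% → €2,366,000 × 1.7% × 191/365 = €21,047.6767
October 9 – December 24, 1996: 77 days at 2.95% → €2,366,000 × 2.95% × 77/365 = €14,724.2986
Total = €35,771.9753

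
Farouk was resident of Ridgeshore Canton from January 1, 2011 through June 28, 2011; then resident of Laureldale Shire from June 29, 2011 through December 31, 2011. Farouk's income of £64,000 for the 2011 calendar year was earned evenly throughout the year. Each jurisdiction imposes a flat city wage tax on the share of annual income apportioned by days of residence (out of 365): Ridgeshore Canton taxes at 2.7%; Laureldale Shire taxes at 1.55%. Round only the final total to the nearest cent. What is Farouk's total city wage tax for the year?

£1,352.94

Ridgeshore Canton, January 1 – June 28, 2011: 179 days → £64,000 × 2.7% × 179/365 = £847.4301
Laureldale Shire, June 29 – December 31, 2011: 186 days → £64,000 × 1.55% × 186/365 = £505.5123
Total = £1,352.9425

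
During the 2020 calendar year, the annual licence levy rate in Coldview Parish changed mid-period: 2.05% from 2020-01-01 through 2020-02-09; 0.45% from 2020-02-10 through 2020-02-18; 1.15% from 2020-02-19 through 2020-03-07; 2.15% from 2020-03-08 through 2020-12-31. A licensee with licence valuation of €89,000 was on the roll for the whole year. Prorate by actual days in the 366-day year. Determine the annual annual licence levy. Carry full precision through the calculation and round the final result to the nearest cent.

2020-01-01 to 2020-02-09: 40 days at 2.05% → €89,000 × 2.05% × 40/366 = €199.3989
2020-02-10 to 2020-02-18: 9 days at 0.45% → €89,000 × 0.45% × 9/366 = €9.8484
2020-02-19 to 2020-03-07: 18 days at 1.15% → €89,000 × 1.15% × 18/366 = €50.3361
2020-03-08 to 2020-12-31: 299 days at 2.15% → €89,000 × 2.15% × 299/366 = €1,563.2145
Total = €1,822.7978

€1,822.80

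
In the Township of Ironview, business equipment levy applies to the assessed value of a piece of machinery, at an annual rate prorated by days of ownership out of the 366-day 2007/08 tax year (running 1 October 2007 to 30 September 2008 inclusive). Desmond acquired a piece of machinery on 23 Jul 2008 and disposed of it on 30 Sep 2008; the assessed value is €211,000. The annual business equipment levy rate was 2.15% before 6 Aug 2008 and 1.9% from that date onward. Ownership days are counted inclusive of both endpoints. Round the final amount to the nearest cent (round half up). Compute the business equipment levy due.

23 Jul – 5 Aug 2008: 14 days at 2.15% → €211,000 × 2.15% × 14/366 = €173.5273
6 Aug – 30 Sep 2008: 56 days at 1.9% → €211,000 × 1.9% × 56/366 = €613.3989
Total = €786.9262

€786.93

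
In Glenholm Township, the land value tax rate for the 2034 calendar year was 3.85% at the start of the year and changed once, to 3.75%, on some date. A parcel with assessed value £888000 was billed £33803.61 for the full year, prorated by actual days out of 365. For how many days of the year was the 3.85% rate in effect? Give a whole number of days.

207 days

Let d = days at the first rate; then 365 − d days at the second rate.
£888000 × [3.85%·d + 3.75%·(365−d)] / 365 = £33803.61
Solving gives d = 207, so the new rate took effect on 27 Jul 2034.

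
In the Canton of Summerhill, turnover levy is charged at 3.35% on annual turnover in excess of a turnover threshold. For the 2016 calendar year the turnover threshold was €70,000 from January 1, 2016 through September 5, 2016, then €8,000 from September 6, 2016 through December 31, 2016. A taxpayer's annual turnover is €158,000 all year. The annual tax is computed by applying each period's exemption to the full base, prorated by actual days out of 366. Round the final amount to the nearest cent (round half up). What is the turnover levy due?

€3,611.96

January 1 – September 5, 2016: 249 days, exemption €70,000 → (€158,000 − €70,000) × 3.35% × 249/366 = €2,005.6066
September 6 – December 31, 2016: 117 days, exemption €8,000 → (€158,000 − €8,000) × 3.35% × 117/366 = €1,606.3525
Total = €3,611.9590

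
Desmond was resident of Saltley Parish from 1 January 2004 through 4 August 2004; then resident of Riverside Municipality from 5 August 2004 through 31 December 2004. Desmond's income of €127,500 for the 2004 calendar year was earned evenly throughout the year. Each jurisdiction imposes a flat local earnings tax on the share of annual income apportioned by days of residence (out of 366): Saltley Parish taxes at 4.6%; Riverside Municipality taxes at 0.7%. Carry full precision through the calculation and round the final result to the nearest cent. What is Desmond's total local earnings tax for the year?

Saltley Parish, 1 January – 4 August 2004: 217 days → €127,500 × 4.6% × 217/366 = €3,477.3361
Riverside Municipality, 5 August – 31 December 2004: 149 days → €127,500 × 0.7% × 149/366 = €363.3402
Total = €3,840.6762

€3,840.68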